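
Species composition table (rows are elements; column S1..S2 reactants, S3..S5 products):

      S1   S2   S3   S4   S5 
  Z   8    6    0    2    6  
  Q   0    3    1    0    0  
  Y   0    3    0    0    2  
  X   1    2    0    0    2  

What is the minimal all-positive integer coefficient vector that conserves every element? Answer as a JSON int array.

Z: 2·8+2·6 = 28 | 6·0+5·2+3·6 = 28
Q: 2·0+2·3 = 6 | 6·1+5·0+3·0 = 6
Y: 2·0+2·3 = 6 | 6·0+5·0+3·2 = 6
X: 2·1+2·2 = 6 | 6·0+5·0+3·2 = 6
gcd(2,2,6,5,3) = 1

Coefficients: [2, 2, 6, 5, 3]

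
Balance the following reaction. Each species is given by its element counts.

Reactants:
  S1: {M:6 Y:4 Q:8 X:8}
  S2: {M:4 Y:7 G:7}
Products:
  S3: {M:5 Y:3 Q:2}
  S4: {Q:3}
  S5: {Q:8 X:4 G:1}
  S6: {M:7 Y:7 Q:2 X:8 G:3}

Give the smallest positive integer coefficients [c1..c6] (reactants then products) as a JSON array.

Coefficients: [5, 2, 2, 4, 2, 4]

M: 5·6+2·4 = 38 | 2·5+4·0+2·0+4·7 = 38
Y: 5·4+2·7 = 34 | 2·3+4·0+2·0+4·7 = 34
Q: 5·8+2·0 = 40 | 2·2+4·3+2·8+4·2 = 40
X: 5·8+2·0 = 40 | 2·0+4·0+2·4+4·8 = 40
G: 5·0+2·7 = 14 | 2·0+4·0+2·1+4·3 = 14
gcd(5,2,2,4,2,4) = 1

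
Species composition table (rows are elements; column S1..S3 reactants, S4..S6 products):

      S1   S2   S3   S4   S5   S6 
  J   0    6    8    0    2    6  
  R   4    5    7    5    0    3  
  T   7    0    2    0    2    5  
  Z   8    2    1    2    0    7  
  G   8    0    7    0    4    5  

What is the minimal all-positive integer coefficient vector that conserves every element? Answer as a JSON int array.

Coefficients: [3, 3, 1, 5, 4, 3]

J: 3·0+3·6+1·8 = 26 | 5·0+4·2+3·6 = 26
R: 3·4+3·5+1·7 = 34 | 5·5+4·0+3·3 = 34
T: 3·7+3·0+1·2 = 23 | 5·0+4·2+3·5 = 23
Z: 3·8+3·2+1·1 = 31 | 5·2+4·0+3·7 = 31
G: 3·8+3·0+1·7 = 31 | 5·0+4·4+3·5 = 31
gcd(3,3,1,5,4,3) = 1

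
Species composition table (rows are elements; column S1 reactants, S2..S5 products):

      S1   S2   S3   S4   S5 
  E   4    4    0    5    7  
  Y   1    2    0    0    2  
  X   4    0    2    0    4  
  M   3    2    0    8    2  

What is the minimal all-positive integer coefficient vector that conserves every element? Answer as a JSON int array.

E: 4·4 = 16 | 1·4+6·0+1·5+1·7 = 16
Y: 4·1 = 4 | 1·2+6·0+1·0+1·2 = 4
X: 4·4 = 16 | 1·0+6·2+1·0+1·4 = 16
M: 4·3 = 12 | 1·2+6·0+1·8+1·2 = 12
gcd(4,1,6,1,1) = 1

Coefficients: [4, 1, 6, 1, 1]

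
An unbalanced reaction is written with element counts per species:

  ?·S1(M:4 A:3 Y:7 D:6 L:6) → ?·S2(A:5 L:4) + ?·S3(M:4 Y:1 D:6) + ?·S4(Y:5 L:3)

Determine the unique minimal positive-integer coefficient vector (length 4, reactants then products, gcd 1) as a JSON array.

M: 5·4 = 20 | 3·0+5·4+6·0 = 20
A: 5·3 = 15 | 3·5+5·0+6·0 = 15
Y: 5·7 = 35 | 3·0+5·1+6·5 = 35
D: 5·6 = 30 | 3·0+5·6+6·0 = 30
L: 5·6 = 30 | 3·4+5·0+6·3 = 30
gcd(5,3,5,6) = 1

Coefficients: [5, 3, 5, 6]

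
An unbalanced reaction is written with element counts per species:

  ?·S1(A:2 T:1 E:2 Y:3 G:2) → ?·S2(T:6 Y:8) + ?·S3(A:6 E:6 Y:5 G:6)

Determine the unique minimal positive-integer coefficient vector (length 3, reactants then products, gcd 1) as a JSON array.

Coefficients: [6, 1, 2]

A: 6·2 = 12 | 1·0+2·6 = 12
T: 6·1 = 6 | 1·6+2·0 = 6
E: 6·2 = 12 | 1·0+2·6 = 12
Y: 6·3 = 18 | 1·8+2·5 = 18
G: 6·2 = 12 | 1·0+2·6 = 12
gcd(6,1,2) = 1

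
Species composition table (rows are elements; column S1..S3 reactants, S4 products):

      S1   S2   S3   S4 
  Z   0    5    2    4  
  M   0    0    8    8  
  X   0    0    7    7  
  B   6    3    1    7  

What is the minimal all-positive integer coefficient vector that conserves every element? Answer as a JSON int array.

Z: 4·0+2·5+5·2 = 20 | 5·4 = 20
M: 4·0+2·0+5·8 = 40 | 5·8 = 40
X: 4·0+2·0+5·7 = 35 | 5·7 = 35
B: 4·6+2·3+5·1 = 35 | 5·7 = 35
gcd(4,2,5,5) = 1

Coefficients: [4, 2, 5, 5]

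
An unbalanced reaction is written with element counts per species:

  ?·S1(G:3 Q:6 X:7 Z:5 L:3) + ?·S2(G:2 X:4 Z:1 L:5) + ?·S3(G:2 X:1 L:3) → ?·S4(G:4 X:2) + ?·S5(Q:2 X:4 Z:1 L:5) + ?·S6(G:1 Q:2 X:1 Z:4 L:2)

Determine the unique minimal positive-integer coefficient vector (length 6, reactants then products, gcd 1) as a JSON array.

G: 3·3+3·2+4·2 = 23 | 5·4+6·0+3·1 = 23
Q: 3·6+3·0+4·0 = 18 | 5·0+6·2+3·2 = 18
X: 3·7+3·4+4·1 = 37 | 5·2+6·4+3·1 = 37
Z: 3·5+3·1+4·0 = 18 | 5·0+6·1+3·4 = 18
L: 3·3+3·5+4·3 = 36 | 5·0+6·5+3·2 = 36
gcd(3,3,4,5,6,3) = 1

Coefficients: [3, 3, 4, 5, 6, 3]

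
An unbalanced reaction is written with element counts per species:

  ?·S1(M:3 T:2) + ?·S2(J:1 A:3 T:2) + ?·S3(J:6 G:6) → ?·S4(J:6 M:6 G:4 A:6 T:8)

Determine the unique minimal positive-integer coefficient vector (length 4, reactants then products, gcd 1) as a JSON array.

Coefficients: [6, 6, 2, 3]

J: 6·0+6·1+2·6 = 18 | 3·6 = 18
M: 6·3+6·0+2·0 = 18 | 3·6 = 18
G: 6·0+6·0+2·6 = 12 | 3·4 = 12
A: 6·0+6·3+2·0 = 18 | 3·6 = 18
T: 6·2+6·2+2·0 = 24 | 3·8 = 24
gcd(6,6,2,3) = 1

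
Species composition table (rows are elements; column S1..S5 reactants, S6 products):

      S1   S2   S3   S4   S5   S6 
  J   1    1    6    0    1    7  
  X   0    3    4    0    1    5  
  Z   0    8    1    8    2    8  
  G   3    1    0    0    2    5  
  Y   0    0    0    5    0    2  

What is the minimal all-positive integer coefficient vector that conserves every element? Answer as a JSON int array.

J: 4·1+1·1+4·6+2·0+6·1 = 35 | 5·7 = 35
X: 4·0+1·3+4·4+2·0+6·1 = 25 | 5·5 = 25
Z: 4·0+1·8+4·1+2·8+6·2 = 40 | 5·8 = 40
G: 4·3+1·1+4·0+2·0+6·2 = 25 | 5·5 = 25
Y: 4·0+1·0+4·0+2·5+6·0 = 10 | 5·2 = 10
gcd(4,1,4,2,6,5) = 1

Coefficients: [4, 1, 4, 2, 6, 5]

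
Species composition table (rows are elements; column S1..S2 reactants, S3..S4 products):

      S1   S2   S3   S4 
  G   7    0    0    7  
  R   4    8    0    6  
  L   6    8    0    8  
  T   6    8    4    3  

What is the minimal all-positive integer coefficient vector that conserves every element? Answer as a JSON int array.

G: 4·7+1·0 = 28 | 5·0+4·7 = 28
R: 4·4+1·8 = 24 | 5·0+4·6 = 24
L: 4·6+1·8 = 32 | 5·0+4·8 = 32
T: 4·6+1·8 = 32 | 5·4+4·3 = 32
gcd(4,1,5,4) = 1

Coefficients: [4, 1, 5, 4]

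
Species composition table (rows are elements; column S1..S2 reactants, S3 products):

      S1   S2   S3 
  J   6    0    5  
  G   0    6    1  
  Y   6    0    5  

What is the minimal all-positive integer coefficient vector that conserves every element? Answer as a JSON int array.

Coefficients: [5, 1, 6]

J: 5·6+1·0 = 30 | 6·5 = 30
G: 5·0+1·6 = 6 | 6·1 = 6
Y: 5·6+1·0 = 30 | 6·5 = 30
gcd(5,1,6) = 1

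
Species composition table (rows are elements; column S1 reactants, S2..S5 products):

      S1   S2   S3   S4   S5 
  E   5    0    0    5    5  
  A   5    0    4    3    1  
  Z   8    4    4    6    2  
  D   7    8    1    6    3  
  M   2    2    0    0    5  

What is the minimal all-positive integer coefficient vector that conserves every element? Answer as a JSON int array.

Coefficients: [6, 1, 4, 4, 2]

E: 6·5 = 30 | 1·0+4·0+4·5+2·5 = 30
A: 6·5 = 30 | 1·0+4·4+4·3+2·1 = 30
Z: 6·8 = 48 | 1·4+4·4+4·6+2·2 = 48
D: 6·7 = 42 | 1·8+4·1+4·6+2·3 = 42
M: 6·2 = 12 | 1·2+4·0+4·0+2·5 = 12
gcd(6,1,4,4,2) = 1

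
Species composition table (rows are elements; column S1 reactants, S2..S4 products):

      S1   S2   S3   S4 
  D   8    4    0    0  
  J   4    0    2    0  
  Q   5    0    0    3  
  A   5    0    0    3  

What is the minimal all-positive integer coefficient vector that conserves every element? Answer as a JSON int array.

D: 3·8 = 24 | 6·4+6·0+5·0 = 24
J: 3·4 = 12 | 6·0+6·2+5·0 = 12
Q: 3·5 = 15 | 6·0+6·0+5·3 = 15
A: 3·5 = 15 | 6·0+6·0+5·3 = 15
gcd(3,6,6,5) = 1

Coefficients: [3, 6, 6, 5]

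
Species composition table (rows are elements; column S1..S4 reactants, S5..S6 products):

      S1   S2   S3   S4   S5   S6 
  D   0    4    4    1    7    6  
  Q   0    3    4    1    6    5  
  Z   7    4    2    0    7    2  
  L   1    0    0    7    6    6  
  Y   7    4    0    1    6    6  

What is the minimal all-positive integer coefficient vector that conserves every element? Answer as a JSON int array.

D: 1·0+6·4+3·4+5·1 = 41 | 5·7+1·6 = 41
Q: 1·0+6·3+3·4+5·1 = 35 | 5·6+1·5 = 35
Z: 1·7+6·4+3·2+5·0 = 37 | 5·7+1·2 = 37
L: 1·1+6·0+3·0+5·7 = 36 | 5·6+1·6 = 36
Y: 1·7+6·4+3·0+5·1 = 36 | 5·6+1·6 = 36
gcd(1,6,3,5,5,1) = 1

Coefficients: [1, 6, 3, 5, 5, 1]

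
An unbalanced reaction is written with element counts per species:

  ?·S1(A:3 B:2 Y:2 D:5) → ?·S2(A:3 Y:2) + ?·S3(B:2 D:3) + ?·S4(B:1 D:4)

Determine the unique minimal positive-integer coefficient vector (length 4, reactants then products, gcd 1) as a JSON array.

A: 5·3 = 15 | 5·3+3·0+4·0 = 15
B: 5·2 = 10 | 5·0+3·2+4·1 = 10
Y: 5·2 = 10 | 5·2+3·0+4·0 = 10
D: 5·5 = 25 | 5·0+3·3+4·4 = 25
gcd(5,5,3,4) = 1

Coefficients: [5, 5, 3, 4]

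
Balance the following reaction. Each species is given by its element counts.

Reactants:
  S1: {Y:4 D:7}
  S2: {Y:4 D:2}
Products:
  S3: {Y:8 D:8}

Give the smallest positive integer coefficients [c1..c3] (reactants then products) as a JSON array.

Coefficients: [4, 6, 5]

Y: 4·4+6·4 = 40 | 5·8 = 40
D: 4·7+6·2 = 40 | 5·8 = 40
gcd(4,6,5) = 1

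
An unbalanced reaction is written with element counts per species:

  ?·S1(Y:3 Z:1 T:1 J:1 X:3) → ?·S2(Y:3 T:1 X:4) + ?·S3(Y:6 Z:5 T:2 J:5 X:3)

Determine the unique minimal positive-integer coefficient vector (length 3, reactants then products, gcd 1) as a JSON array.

Coefficients: [5, 3, 1]

Y: 5·3 = 15 | 3·3+1·6 = 15
Z: 5·1 = 5 | 3·0+1·5 = 5
T: 5·1 = 5 | 3·1+1·2 = 5
J: 5·1 = 5 | 3·0+1·5 = 5
X: 5·3 = 15 | 3·4+1·3 = 15
gcd(5,3,1) = 1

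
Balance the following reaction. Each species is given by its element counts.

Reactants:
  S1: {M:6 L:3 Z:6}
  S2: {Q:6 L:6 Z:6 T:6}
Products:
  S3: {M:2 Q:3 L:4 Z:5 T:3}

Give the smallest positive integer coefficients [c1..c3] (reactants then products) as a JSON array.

Coefficients: [2, 3, 6]

M: 2·6+3·0 = 12 | 6·2 = 12
Q: 2·0+3·6 = 18 | 6·3 = 18
L: 2·3+3·6 = 24 | 6·4 = 24
Z: 2·6+3·6 = 30 | 6·5 = 30
T: 2·0+3·6 = 18 | 6·3 = 18
gcd(2,3,6) = 1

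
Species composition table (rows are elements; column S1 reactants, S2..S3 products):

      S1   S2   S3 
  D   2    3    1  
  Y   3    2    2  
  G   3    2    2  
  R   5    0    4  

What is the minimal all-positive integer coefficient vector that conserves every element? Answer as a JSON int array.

Coefficients: [4, 1, 5]

D: 4·2 = 8 | 1·3+5·1 = 8
Y: 4·3 = 12 | 1·2+5·2 = 12
G: 4·3 = 12 | 1·2+5·2 = 12
R: 4·5 = 20 | 1·0+5·4 = 20
gcd(4,1,5) = 1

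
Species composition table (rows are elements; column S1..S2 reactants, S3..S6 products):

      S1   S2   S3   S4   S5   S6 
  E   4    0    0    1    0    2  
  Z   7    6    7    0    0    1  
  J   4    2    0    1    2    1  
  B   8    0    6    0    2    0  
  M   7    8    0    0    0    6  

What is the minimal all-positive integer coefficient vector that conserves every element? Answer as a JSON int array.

E: 4·4+1·0 = 16 | 4·0+4·1+4·0+6·2 = 16
Z: 4·7+1·6 = 34 | 4·7+4·0+4·0+6·1 = 34
J: 4·4+1·2 = 18 | 4·0+4·1+4·2+6·1 = 18
B: 4·8+1·0 = 32 | 4·6+4·0+4·2+6·0 = 32
M: 4·7+1·8 = 36 | 4·0+4·0+4·0+6·6 = 36
gcd(4,1,4,4,4,6) = 1

Coefficients: [4, 1, 4, 4, 4, 6]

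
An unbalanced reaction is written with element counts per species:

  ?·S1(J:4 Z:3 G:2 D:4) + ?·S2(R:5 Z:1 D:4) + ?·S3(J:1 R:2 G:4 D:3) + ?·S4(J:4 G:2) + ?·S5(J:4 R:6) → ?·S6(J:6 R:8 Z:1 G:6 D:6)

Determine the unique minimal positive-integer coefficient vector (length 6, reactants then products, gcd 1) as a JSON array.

Coefficients: [1, 2, 6, 2, 3, 5]

J: 1·4+2·0+6·1+2·4+3·4 = 30 | 5·6 = 30
R: 1·0+2·5+6·2+2·0+3·6 = 40 | 5·8 = 40
Z: 1·3+2·1+6·0+2·0+3·0 = 5 | 5·1 = 5
G: 1·2+2·0+6·4+2·2+3·0 = 30 | 5·6 = 30
D: 1·4+2·4+6·3+2·0+3·0 = 30 | 5·6 = 30
gcd(1,2,6,2,3,5) = 1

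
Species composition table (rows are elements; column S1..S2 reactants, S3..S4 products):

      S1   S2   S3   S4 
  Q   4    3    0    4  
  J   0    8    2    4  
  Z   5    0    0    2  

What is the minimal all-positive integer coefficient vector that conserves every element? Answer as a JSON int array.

Coefficients: [2, 4, 6, 5]

Q: 2·4+4·3 = 20 | 6·0+5·4 = 20
J: 2·0+4·8 = 32 | 6·2+5·4 = 32
Z: 2·5+4·0 = 10 | 6·0+5·2 = 10
gcd(2,4,6,5) = 1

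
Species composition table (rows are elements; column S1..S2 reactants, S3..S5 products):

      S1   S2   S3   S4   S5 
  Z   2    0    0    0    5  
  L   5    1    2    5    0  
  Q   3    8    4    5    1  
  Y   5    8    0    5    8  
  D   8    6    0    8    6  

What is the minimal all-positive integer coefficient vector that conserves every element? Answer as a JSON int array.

Coefficients: [5, 2, 1, 5, 2]

Z: 5·2+2·0 = 10 | 1·0+5·0+2·5 = 10
L: 5·5+2·1 = 27 | 1·2+5·5+2·0 = 27
Q: 5·3+2·8 = 31 | 1·4+5·5+2·1 = 31
Y: 5·5+2·8 = 41 | 1·0+5·5+2·8 = 41
D: 5·8+2·6 = 52 | 1·0+5·8+2·6 = 52
gcd(5,2,1,5,2) = 1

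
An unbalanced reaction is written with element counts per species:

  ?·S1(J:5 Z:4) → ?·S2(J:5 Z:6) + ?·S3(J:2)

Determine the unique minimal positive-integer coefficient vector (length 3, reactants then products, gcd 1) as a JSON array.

Coefficients: [6, 4, 5]

J: 6·5 = 30 | 4·5+5·2 = 30
Z: 6·4 = 24 | 4·6+5·0 = 24
gcd(6,4,5) = 1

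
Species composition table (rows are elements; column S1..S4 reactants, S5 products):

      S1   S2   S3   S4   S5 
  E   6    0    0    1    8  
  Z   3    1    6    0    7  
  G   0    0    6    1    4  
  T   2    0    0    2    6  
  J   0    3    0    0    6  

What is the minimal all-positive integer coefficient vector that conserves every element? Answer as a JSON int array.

Coefficients: [3, 6, 1, 6, 3]

E: 3·6+6·0+1·0+6·1 = 24 | 3·8 = 24
Z: 3·3+6·1+1·6+6·0 = 21 | 3·7 = 21
G: 3·0+6·0+1·6+6·1 = 12 | 3·4 = 12
T: 3·2+6·0+1·0+6·2 = 18 | 3·6 = 18
J: 3·0+6·3+1·0+6·0 = 18 | 3·6 = 18
gcd(3,6,1,6,3) = 1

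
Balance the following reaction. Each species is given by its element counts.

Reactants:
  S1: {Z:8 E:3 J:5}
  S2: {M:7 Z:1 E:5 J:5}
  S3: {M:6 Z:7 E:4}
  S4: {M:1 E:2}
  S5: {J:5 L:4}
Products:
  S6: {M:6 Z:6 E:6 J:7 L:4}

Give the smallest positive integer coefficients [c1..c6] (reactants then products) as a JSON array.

M: 1·0+1·7+3·6+5·1+5·0 = 30 | 5·6 = 30
Z: 1·8+1·1+3·7+5·0+5·0 = 30 | 5·6 = 30
E: 1·3+1·5+3·4+5·2+5·0 = 30 | 5·6 = 30
J: 1·5+1·5+3·0+5·0+5·5 = 35 | 5·7 = 35
L: 1·0+1·0+3·0+5·0+5·4 = 20 | 5·4 = 20
gcd(1,1,3,5,5,5) = 1

Coefficients: [1, 1, 3, 5, 5, 5]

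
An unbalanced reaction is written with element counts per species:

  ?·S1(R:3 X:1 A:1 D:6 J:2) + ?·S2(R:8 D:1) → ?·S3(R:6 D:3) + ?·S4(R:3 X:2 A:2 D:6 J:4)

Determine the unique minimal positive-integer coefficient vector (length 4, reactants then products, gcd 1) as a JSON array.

Coefficients: [4, 3, 5, 2]

R: 4·3+3·8 = 36 | 5·6+2·3 = 36
X: 4·1+3·0 = 4 | 5·0+2·2 = 4
A: 4·1+3·0 = 4 | 5·0+2·2 = 4
D: 4·6+3·1 = 27 | 5·3+2·6 = 27
J: 4·2+3·0 = 8 | 5·0+2·4 = 8
gcd(4,3,5,2) = 1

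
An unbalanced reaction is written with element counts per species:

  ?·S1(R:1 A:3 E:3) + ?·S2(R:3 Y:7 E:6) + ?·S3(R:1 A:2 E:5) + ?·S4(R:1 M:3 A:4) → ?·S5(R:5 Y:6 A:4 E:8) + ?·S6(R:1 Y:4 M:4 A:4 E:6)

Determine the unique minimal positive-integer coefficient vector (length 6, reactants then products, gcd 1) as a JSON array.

R: 4·1+6·3+2·1+4·1 = 28 | 5·5+3·1 = 28
Y: 4·0+6·7+2·0+4·0 = 42 | 5·6+3·4 = 42
M: 4·0+6·0+2·0+4·3 = 12 | 5·0+3·4 = 12
A: 4·3+6·0+2·2+4·4 = 32 | 5·4+3·4 = 32
E: 4·3+6·6+2·5+4·0 = 58 | 5·8+3·6 = 58
gcd(4,6,2,4,5,3) = 1

Coefficients: [4, 6, 2, 4, 5, 3]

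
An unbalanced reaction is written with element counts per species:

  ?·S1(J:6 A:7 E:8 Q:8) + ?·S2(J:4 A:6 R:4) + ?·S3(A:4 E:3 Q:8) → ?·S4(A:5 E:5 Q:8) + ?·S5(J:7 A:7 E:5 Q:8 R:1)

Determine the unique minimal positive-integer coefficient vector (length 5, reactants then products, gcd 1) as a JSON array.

Coefficients: [4, 1, 6, 6, 4]

J: 4·6+1·4+6·0 = 28 | 6·0+4·7 = 28
A: 4·7+1·6+6·4 = 58 | 6·5+4·7 = 58
E: 4·8+1·0+6·3 = 50 | 6·5+4·5 = 50
Q: 4·8+1·0+6·8 = 80 | 6·8+4·8 = 80
R: 4·0+1·4+6·0 = 4 | 6·0+4·1 = 4
gcd(4,1,6,6,4) = 1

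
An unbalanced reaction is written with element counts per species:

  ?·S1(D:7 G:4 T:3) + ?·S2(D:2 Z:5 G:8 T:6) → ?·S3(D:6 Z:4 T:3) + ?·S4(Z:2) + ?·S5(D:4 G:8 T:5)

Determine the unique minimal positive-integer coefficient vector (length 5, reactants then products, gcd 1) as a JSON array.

D: 2·7+2·2 = 18 | 1·6+3·0+3·4 = 18
Z: 2·0+2·5 = 10 | 1·4+3·2+3·0 = 10
G: 2·4+2·8 = 24 | 1·0+3·0+3·8 = 24
T: 2·3+2·6 = 18 | 1·3+3·0+3·5 = 18
gcd(2,2,1,3,3) = 1

Coefficients: [2, 2, 1, 3, 3]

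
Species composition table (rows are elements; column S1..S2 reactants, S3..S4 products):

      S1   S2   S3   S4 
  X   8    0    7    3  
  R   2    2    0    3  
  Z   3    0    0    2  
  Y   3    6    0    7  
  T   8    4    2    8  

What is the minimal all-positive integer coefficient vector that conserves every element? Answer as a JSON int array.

X: 4·8+5·0 = 32 | 2·7+6·3 = 32
R: 4·2+5·2 = 18 | 2·0+6·3 = 18
Z: 4·3+5·0 = 12 | 2·0+6·2 = 12
Y: 4·3+5·6 = 42 | 2·0+6·7 = 42
T: 4·8+5·4 = 52 | 2·2+6·8 = 52
gcd(4,5,2,6) = 1

Coefficients: [4, 5, 2, 6]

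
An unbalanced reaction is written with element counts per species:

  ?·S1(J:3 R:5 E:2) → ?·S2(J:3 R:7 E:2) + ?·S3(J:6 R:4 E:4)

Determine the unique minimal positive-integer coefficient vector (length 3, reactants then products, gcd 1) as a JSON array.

Coefficients: [5, 3, 1]

J: 5·3 = 15 | 3·3+1·6 = 15
R: 5·5 = 25 | 3·7+1·4 = 25
E: 5·2 = 10 | 3·2+1·4 = 10
gcd(5,3,1) = 1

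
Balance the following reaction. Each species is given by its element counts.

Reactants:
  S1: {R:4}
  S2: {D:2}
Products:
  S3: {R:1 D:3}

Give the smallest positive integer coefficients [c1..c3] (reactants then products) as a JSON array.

Coefficients: [1, 6, 4]

R: 1·4+6·0 = 4 | 4·1 = 4
D: 1·0+6·2 = 12 | 4·3 = 12
gcd(1,6,4) = 1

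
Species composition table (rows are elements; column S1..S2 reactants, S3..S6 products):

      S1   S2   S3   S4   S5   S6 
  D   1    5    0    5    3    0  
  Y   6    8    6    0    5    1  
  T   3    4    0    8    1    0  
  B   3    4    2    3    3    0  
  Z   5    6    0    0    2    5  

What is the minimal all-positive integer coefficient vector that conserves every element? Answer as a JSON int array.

D: 3·1+2·5 = 13 | 4·0+2·5+1·3+5·0 = 13
Y: 3·6+2·8 = 34 | 4·6+2·0+1·5+5·1 = 34
T: 3·3+2·4 = 17 | 4·0+2·8+1·1+5·0 = 17
B: 3·3+2·4 = 17 | 4·2+2·3+1·3+5·0 = 17
Z: 3·5+2·6 = 27 | 4·0+2·0+1·2+5·5 = 27
gcd(3,2,4,2,1,5) = 1

Coefficients: [3, 2, 4, 2, 1, 5]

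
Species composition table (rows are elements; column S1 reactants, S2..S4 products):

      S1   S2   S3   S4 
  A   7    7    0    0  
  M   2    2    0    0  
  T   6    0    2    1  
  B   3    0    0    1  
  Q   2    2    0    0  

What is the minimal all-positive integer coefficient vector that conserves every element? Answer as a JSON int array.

A: 2·7 = 14 | 2·7+3·0+6·0 = 14
M: 2·2 = 4 | 2·2+3·0+6·0 = 4
T: 2·6 = 12 | 2·0+3·2+6·1 = 12
B: 2·3 = 6 | 2·0+3·0+6·1 = 6
Q: 2·2 = 4 | 2·2+3·0+6·0 = 4
gcd(2,2,3,6) = 1

Coefficients: [2, 2, 3, 6]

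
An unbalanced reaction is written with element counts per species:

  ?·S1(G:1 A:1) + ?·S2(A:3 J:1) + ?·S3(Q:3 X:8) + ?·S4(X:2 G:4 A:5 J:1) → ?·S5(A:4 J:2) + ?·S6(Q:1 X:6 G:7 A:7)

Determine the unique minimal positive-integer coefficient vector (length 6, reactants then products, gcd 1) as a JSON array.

Q: 1·0+5·0+1·3+5·0 = 3 | 5·0+3·1 = 3
X: 1·0+5·0+1·8+5·2 = 18 | 5·0+3·6 = 18
G: 1·1+5·0+1·0+5·4 = 21 | 5·0+3·7 = 21
A: 1·1+5·3+1·0+5·5 = 41 | 5·4+3·7 = 41
J: 1·0+5·1+1·0+5·1 = 10 | 5·2+3·0 = 10
gcd(1,5,1,5,5,3) = 1

Coefficients: [1, 5, 1, 5, 5, 3]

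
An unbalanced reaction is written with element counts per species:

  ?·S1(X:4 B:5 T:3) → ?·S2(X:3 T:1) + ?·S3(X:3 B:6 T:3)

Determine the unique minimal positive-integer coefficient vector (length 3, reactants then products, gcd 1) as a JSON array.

Coefficients: [6, 3, 5]

X: 6·4 = 24 | 3·3+5·3 = 24
B: 6·5 = 30 | 3·0+5·6 = 30
T: 6·3 = 18 | 3·1+5·3 = 18
gcd(6,3,5) = 1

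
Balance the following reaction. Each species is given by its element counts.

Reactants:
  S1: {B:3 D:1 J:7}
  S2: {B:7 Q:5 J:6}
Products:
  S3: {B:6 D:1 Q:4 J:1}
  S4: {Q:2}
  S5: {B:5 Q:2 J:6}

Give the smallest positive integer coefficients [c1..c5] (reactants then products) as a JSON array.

B: 1·3+4·7 = 31 | 1·6+3·0+5·5 = 31
D: 1·1+4·0 = 1 | 1·1+3·0+5·0 = 1
Q: 1·0+4·5 = 20 | 1·4+3·2+5·2 = 20
J: 1·7+4·6 = 31 | 1·1+3·0+5·6 = 31
gcd(1,4,1,3,5) = 1

Coefficients: [1, 4, 1, 3, 5]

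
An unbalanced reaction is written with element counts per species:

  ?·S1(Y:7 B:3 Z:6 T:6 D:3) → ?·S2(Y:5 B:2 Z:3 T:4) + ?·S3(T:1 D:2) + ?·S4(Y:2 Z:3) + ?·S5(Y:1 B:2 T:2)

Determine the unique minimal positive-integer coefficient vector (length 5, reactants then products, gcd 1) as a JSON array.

Y: 4·7 = 28 | 3·5+6·0+5·2+3·1 = 28
B: 4·3 = 12 | 3·2+6·0+5·0+3·2 = 12
Z: 4·6 = 24 | 3·3+6·0+5·3+3·0 = 24
T: 4·6 = 24 | 3·4+6·1+5·0+3·2 = 24
D: 4·3 = 12 | 3·0+6·2+5·0+3·0 = 12
gcd(4,3,6,5,3) = 1

Coefficients: [4, 3, 6, 5, 3]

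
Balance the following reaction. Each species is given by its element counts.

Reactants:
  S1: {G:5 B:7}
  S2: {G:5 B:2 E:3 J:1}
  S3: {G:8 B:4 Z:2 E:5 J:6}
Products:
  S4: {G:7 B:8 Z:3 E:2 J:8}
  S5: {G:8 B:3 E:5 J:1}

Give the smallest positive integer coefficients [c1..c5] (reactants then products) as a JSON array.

G: 3·5+1·5+6·8 = 68 | 4·7+5·8 = 68
B: 3·7+1·2+6·4 = 47 | 4·8+5·3 = 47
Z: 3·0+1·0+6·2 = 12 | 4·3+5·0 = 12
E: 3·0+1·3+6·5 = 33 | 4·2+5·5 = 33
J: 3·0+1·1+6·6 = 37 | 4·8+5·1 = 37
gcd(3,1,6,4,5) = 1

Coefficients: [3, 1, 6, 4, 5]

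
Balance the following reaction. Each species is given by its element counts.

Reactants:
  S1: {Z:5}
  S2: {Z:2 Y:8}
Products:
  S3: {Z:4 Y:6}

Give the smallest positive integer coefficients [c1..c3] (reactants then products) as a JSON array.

Z: 2·5+3·2 = 16 | 4·4 = 16
Y: 2·0+3·8 = 24 | 4·6 = 24
gcd(2,3,4) = 1

Coefficients: [2, 3, 4]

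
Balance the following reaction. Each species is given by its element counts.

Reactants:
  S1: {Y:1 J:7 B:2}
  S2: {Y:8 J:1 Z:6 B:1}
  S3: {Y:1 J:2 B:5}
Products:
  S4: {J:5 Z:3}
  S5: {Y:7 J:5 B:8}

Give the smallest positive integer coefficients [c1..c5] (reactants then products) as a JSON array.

Coefficients: [6, 3, 5, 6, 5]

Y: 6·1+3·8+5·1 = 35 | 6·0+5·7 = 35
J: 6·7+3·1+5·2 = 55 | 6·5+5·5 = 55
Z: 6·0+3·6+5·0 = 18 | 6·3+5·0 = 18
B: 6·2+3·1+5·5 = 40 | 6·0+5·8 = 40
gcd(6,3,5,6,5) = 1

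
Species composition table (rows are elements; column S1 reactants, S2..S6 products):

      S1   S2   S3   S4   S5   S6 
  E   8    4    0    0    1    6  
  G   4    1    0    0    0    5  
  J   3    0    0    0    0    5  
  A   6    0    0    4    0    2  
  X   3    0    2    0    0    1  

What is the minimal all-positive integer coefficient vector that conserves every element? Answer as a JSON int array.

E: 5·8 = 40 | 5·4+6·0+6·0+2·1+3·6 = 40
G: 5·4 = 20 | 5·1+6·0+6·0+2·0+3·5 = 20
J: 5·3 = 15 | 5·0+6·0+6·0+2·0+3·5 = 15
A: 5·6 = 30 | 5·0+6·0+6·4+2·0+3·2 = 30
X: 5·3 = 15 | 5·0+6·2+6·0+2·0+3·1 = 15
gcd(5,5,6,6,2,3) = 1

Coefficients: [5, 5, 6, 6, 2, 3]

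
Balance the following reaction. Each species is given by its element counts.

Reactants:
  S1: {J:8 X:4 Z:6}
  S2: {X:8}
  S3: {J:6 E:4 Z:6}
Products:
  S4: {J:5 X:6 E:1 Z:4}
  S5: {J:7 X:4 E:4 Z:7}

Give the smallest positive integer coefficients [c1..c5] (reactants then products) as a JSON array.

Coefficients: [2, 3, 3, 4, 2]

J: 2·8+3·0+3·6 = 34 | 4·5+2·7 = 34
X: 2·4+3·8+3·0 = 32 | 4·6+2·4 = 32
E: 2·0+3·0+3·4 = 12 | 4·1+2·4 = 12
Z: 2·6+3·0+3·6 = 30 | 4·4+2·7 = 30
gcd(2,3,3,4,2) = 1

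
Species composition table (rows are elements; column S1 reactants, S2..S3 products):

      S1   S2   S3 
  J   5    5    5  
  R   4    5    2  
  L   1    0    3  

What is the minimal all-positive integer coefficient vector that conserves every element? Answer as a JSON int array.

J: 3·5 = 15 | 2·5+1·5 = 15
R: 3·4 = 12 | 2·5+1·2 = 12
L: 3·1 = 3 | 2·0+1·3 = 3
gcd(3,2,1) = 1

Coefficients: [3, 2, 1]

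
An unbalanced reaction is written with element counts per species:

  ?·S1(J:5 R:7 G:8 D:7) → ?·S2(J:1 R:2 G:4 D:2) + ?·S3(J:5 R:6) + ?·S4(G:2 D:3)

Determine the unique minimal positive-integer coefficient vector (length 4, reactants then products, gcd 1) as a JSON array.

J: 4·5 = 20 | 5·1+3·5+6·0 = 20
R: 4·7 = 28 | 5·2+3·6+6·0 = 28
G: 4·8 = 32 | 5·4+3·0+6·2 = 32
D: 4·7 = 28 | 5·2+3·0+6·3 = 28
gcd(4,5,3,6) = 1

Coefficients: [4, 5, 3, 6]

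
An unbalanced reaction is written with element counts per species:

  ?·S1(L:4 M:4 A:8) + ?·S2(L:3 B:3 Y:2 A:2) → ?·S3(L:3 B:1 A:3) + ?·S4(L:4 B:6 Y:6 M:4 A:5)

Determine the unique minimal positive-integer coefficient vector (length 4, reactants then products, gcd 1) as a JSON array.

Coefficients: [1, 3, 3, 1]

L: 1·4+3·3 = 13 | 3·3+1·4 = 13
B: 1·0+3·3 = 9 | 3·1+1·6 = 9
Y: 1·0+3·2 = 6 | 3·0+1·6 = 6
M: 1·4+3·0 = 4 | 3·0+1·4 = 4
A: 1·8+3·2 = 14 | 3·3+1·5 = 14
gcd(1,3,3,1) = 1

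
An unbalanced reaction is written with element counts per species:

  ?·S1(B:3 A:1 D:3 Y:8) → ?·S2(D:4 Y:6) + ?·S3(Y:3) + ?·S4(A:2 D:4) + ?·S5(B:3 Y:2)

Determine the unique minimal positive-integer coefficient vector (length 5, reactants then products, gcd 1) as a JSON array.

B: 4·3 = 12 | 1·0+6·0+2·0+4·3 = 12
A: 4·1 = 4 | 1·0+6·0+2·2+4·0 = 4
D: 4·3 = 12 | 1·4+6·0+2·4+4·0 = 12
Y: 4·8 = 32 | 1·6+6·3+2·0+4·2 = 32
gcd(4,1,6,2,4) = 1

Coefficients: [4, 1, 6, 2, 4]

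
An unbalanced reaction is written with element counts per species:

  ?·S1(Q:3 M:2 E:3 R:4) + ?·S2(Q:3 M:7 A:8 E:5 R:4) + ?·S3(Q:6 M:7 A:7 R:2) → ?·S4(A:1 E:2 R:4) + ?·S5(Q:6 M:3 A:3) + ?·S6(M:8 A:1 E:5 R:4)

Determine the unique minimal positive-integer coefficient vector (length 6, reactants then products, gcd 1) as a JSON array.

Q: 5·3+1·3+2·6 = 30 | 5·0+5·6+2·0 = 30
M: 5·2+1·7+2·7 = 31 | 5·0+5·3+2·8 = 31
A: 5·0+1·8+2·7 = 22 | 5·1+5·3+2·1 = 22
E: 5·3+1·5+2·0 = 20 | 5·2+5·0+2·5 = 20
R: 5·4+1·4+2·2 = 28 | 5·4+5·0+2·4 = 28
gcd(5,1,2,5,5,2) = 1

Coefficients: [5, 1, 2, 5, 5, 2]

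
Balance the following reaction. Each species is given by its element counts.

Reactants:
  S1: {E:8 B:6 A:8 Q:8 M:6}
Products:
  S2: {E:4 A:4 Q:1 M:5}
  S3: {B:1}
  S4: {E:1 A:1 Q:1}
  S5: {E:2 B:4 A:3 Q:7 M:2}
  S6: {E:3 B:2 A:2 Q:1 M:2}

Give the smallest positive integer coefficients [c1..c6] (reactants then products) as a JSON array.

E: 3·8 = 24 | 2·4+6·0+6·1+2·2+2·3 = 24
B: 3·6 = 18 | 2·0+6·1+6·0+2·4+2·2 = 18
A: 3·8 = 24 | 2·4+6·0+6·1+2·3+2·2 = 24
Q: 3·8 = 24 | 2·1+6·0+6·1+2·7+2·1 = 24
M: 3·6 = 18 | 2·5+6·0+6·0+2·2+2·2 = 18
gcd(3,2,6,6,2,2) = 1

Coefficients: [3, 2, 6, 6, 2, 2]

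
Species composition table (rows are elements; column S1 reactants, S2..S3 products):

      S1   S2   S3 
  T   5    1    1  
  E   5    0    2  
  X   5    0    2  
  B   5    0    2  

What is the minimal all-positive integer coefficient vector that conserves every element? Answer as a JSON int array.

Coefficients: [2, 5, 5]

T: 2·5 = 10 | 5·1+5·1 = 10
E: 2·5 = 10 | 5·0+5·2 = 10
X: 2·5 = 10 | 5·0+5·2 = 10
B: 2·5 = 10 | 5·0+5·2 = 10
gcd(2,5,5) = 1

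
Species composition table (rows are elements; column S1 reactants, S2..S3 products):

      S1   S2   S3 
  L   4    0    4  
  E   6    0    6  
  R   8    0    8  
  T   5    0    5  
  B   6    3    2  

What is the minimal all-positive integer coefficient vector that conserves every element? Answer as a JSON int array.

L: 3·4 = 12 | 4·0+3·4 = 12
E: 3·6 = 18 | 4·0+3·6 = 18
R: 3·8 = 24 | 4·0+3·8 = 24
T: 3·5 = 15 | 4·0+3·5 = 15
B: 3·6 = 18 | 4·3+3·2 = 18
gcd(3,4,3) = 1

Coefficients: [3, 4, 3]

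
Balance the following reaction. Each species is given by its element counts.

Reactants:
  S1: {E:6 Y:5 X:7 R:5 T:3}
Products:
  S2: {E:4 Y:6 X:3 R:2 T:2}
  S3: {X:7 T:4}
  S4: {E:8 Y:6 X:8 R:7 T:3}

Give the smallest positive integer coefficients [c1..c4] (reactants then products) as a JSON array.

E: 6·6 = 36 | 1·4+1·0+4·8 = 36
Y: 6·5 = 30 | 1·6+1·0+4·6 = 30
X: 6·7 = 42 | 1·3+1·7+4·8 = 42
R: 6·5 = 30 | 1·2+1·0+4·7 = 30
T: 6·3 = 18 | 1·2+1·4+4·3 = 18
gcd(6,1,1,4) = 1

Coefficients: [6, 1, 1, 4]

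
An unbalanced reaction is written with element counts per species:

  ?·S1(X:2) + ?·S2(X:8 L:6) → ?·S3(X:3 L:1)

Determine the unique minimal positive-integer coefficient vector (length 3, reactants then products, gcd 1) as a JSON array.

X: 5·2+1·8 = 18 | 6·3 = 18
L: 5·0+1·6 = 6 | 6·1 = 6
gcd(5,1,6) = 1

Coefficients: [5, 1, 6]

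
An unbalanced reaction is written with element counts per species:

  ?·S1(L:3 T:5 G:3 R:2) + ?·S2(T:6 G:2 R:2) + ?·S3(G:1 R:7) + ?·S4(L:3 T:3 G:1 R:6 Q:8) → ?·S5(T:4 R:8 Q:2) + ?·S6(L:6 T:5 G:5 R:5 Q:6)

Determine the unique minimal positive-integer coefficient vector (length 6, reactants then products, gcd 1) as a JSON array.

L: 6·3+1·0+4·0+6·3 = 36 | 6·0+6·6 = 36
T: 6·5+1·6+4·0+6·3 = 54 | 6·4+6·5 = 54
G: 6·3+1·2+4·1+6·1 = 30 | 6·0+6·5 = 30
R: 6·2+1·2+4·7+6·6 = 78 | 6·8+6·5 = 78
Q: 6·0+1·0+4·0+6·8 = 48 | 6·2+6·6 = 48
gcd(6,1,4,6,6,6) = 1

Coefficients: [6, 1, 4, 6, 6, 6]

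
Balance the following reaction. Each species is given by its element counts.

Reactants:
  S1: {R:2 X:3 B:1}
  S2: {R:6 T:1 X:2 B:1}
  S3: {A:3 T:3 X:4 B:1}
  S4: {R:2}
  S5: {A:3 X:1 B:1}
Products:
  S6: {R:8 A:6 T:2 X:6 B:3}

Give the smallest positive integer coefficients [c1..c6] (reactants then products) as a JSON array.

R: 1·2+1·6+1·0+4·2+3·0 = 16 | 2·8 = 16
A: 1·0+1·0+1·3+4·0+3·3 = 12 | 2·6 = 12
T: 1·0+1·1+1·3+4·0+3·0 = 4 | 2·2 = 4
X: 1·3+1·2+1·4+4·0+3·1 = 12 | 2·6 = 12
B: 1·1+1·1+1·1+4·0+3·1 = 6 | 2·3 = 6
gcd(1,1,1,4,3,2) = 1

Coefficients: [1, 1, 1, 4, 3, 2]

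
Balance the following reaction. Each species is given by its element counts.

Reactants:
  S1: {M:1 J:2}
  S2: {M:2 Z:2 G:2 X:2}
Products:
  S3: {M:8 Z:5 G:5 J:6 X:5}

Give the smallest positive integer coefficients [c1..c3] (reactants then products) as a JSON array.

M: 6·1+5·2 = 16 | 2·8 = 16
Z: 6·0+5·2 = 10 | 2·5 = 10
G: 6·0+5·2 = 10 | 2·5 = 10
J: 6·2+5·0 = 12 | 2·6 = 12
X: 6·0+5·2 = 10 | 2·5 = 10
gcd(6,5,2) = 1

Coefficients: [6, 5, 2]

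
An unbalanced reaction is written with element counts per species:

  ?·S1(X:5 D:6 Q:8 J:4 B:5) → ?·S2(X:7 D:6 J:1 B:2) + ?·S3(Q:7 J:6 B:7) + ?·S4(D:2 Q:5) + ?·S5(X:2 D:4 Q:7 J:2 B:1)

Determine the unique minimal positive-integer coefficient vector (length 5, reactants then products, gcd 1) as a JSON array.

Coefficients: [6, 4, 3, 4, 1]

X: 6·5 = 30 | 4·7+3·0+4·0+1·2 = 30
D: 6·6 = 36 | 4·6+3·0+4·2+1·4 = 36
Q: 6·8 = 48 | 4·0+3·7+4·5+1·7 = 48
J: 6·4 = 24 | 4·1+3·6+4·0+1·2 = 24
B: 6·5 = 30 | 4·2+3·7+4·0+1·1 = 30
gcd(6,4,3,4,1) = 1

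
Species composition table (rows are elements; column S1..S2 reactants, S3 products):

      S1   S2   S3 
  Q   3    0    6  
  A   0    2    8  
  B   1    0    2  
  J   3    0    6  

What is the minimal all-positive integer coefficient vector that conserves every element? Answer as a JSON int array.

Coefficients: [2, 4, 1]

Q: 2·3+4·0 = 6 | 1·6 = 6
A: 2·0+4·2 = 8 | 1·8 = 8
B: 2·1+4·0 = 2 | 1·2 = 2
J: 2·3+4·0 = 6 | 1·6 = 6
gcd(2,4,1) = 1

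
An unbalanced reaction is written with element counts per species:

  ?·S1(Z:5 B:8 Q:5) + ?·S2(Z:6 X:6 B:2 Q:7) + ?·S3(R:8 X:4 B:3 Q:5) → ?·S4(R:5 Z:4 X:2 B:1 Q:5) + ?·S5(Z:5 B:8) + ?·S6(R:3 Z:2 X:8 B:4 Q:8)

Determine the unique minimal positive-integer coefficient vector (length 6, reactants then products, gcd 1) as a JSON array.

Coefficients: [1, 5, 5, 5, 1, 5]

R: 1·0+5·0+5·8 = 40 | 5·5+1·0+5·3 = 40
Z: 1·5+5·6+5·0 = 35 | 5·4+1·5+5·2 = 35
X: 1·0+5·6+5·4 = 50 | 5·2+1·0+5·8 = 50
B: 1·8+5·2+5·3 = 33 | 5·1+1·8+5·4 = 33
Q: 1·5+5·7+5·5 = 65 | 5·5+1·0+5·8 = 65
gcd(1,5,5,5,1,5) = 1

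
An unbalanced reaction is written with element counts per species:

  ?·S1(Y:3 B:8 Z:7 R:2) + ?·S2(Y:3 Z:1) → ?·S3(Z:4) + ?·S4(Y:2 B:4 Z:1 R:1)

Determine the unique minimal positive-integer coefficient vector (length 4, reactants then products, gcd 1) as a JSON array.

Y: 3·3+1·3 = 12 | 4·0+6·2 = 12
B: 3·8+1·0 = 24 | 4·0+6·4 = 24
Z: 3·7+1·1 = 22 | 4·4+6·1 = 22
R: 3·2+1·0 = 6 | 4·0+6·1 = 6
gcd(3,1,4,6) = 1

Coefficients: [3, 1, 4, 6]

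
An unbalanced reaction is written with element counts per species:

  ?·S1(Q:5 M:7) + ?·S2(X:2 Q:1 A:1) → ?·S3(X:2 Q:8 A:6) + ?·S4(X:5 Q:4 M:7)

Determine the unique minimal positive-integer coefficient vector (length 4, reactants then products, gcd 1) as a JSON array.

X: 2·0+6·2 = 12 | 1·2+2·5 = 12
Q: 2·5+6·1 = 16 | 1·8+2·4 = 16
A: 2·0+6·1 = 6 | 1·6+2·0 = 6
M: 2·7+6·0 = 14 | 1·0+2·7 = 14
gcd(2,6,1,2) = 1

Coefficients: [2, 6, 1, 2]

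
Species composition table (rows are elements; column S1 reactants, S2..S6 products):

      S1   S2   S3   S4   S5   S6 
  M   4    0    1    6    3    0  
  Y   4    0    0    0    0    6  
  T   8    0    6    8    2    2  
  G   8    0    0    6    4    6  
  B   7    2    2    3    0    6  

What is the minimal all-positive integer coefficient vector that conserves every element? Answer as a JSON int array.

Coefficients: [6, 3, 3, 2, 3, 4]

M: 6·4 = 24 | 3·0+3·1+2·6+3·3+4·0 = 24
Y: 6·4 = 24 | 3·0+3·0+2·0+3·0+4·6 = 24
T: 6·8 = 48 | 3·0+3·6+2·8+3·2+4·2 = 48
G: 6·8 = 48 | 3·0+3·0+2·6+3·4+4·6 = 48
B: 6·7 = 42 | 3·2+3·2+2·3+3·0+4·6 = 42
gcd(6,3,3,2,3,4) = 1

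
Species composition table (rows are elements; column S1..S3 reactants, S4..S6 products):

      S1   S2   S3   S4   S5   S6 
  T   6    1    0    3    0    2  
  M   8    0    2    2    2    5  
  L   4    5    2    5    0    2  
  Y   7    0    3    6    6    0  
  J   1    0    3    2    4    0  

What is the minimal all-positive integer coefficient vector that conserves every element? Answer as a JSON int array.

T: 3·6+2·1+3·0 = 20 | 4·3+1·0+4·2 = 20
M: 3·8+2·0+3·2 = 30 | 4·2+1·2+4·5 = 30
L: 3·4+2·5+3·2 = 28 | 4·5+1·0+4·2 = 28
Y: 3·7+2·0+3·3 = 30 | 4·6+1·6+4·0 = 30
J: 3·1+2·0+3·3 = 12 | 4·2+1·4+4·0 = 12
gcd(3,2,3,4,1,4) = 1

Coefficients: [3, 2, 3, 4, 1, 4]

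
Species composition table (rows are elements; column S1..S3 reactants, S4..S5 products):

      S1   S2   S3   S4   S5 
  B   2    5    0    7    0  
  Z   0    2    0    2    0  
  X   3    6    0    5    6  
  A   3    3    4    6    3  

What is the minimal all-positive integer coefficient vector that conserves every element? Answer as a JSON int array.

Coefficients: [6, 6, 3, 6, 4]

B: 6·2+6·5+3·0 = 42 | 6·7+4·0 = 42
Z: 6·0+6·2+3·0 = 12 | 6·2+4·0 = 12
X: 6·3+6·6+3·0 = 54 | 6·5+4·6 = 54
A: 6·3+6·3+3·4 = 48 | 6·6+4·3 = 48
gcd(6,6,3,6,4) = 1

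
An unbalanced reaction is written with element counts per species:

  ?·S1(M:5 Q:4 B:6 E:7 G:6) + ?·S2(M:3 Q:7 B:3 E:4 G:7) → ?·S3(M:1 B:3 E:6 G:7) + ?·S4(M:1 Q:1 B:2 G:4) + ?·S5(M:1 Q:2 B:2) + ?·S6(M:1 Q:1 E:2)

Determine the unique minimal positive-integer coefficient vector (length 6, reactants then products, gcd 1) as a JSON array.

Coefficients: [2, 1, 1, 3, 3, 6]

M: 2·5+1·3 = 13 | 1·1+3·1+3·1+6·1 = 13
Q: 2·4+1·7 = 15 | 1·0+3·1+3·2+6·1 = 15
B: 2·6+1·3 = 15 | 1·3+3·2+3·2+6·0 = 15
E: 2·7+1·4 = 18 | 1·6+3·0+3·0+6·2 = 18
G: 2·6+1·7 = 19 | 1·7+3·4+3·0+6·0 = 19
gcd(2,1,1,3,3,6) = 1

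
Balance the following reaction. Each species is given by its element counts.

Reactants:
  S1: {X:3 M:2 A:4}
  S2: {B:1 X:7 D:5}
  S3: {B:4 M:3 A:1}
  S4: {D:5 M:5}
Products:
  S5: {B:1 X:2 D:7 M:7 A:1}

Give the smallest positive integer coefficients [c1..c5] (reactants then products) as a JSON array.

B: 1·0+1·1+1·4+6·0 = 5 | 5·1 = 5
X: 1·3+1·7+1·0+6·0 = 10 | 5·2 = 10
D: 1·0+1·5+1·0+6·5 = 35 | 5·7 = 35
M: 1·2+1·0+1·3+6·5 = 35 | 5·7 = 35
A: 1·4+1·0+1·1+6·0 = 5 | 5·1 = 5
gcd(1,1,1,6,5) = 1

Coefficients: [1, 1, 1, 6, 5]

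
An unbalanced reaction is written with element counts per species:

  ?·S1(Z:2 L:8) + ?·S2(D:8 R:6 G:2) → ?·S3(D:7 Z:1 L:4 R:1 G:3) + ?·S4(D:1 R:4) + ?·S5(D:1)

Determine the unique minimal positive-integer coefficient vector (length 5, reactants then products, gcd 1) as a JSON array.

Coefficients: [1, 3, 2, 4, 6]

D: 1·0+3·8 = 24 | 2·7+4·1+6·1 = 24
Z: 1·2+3·0 = 2 | 2·1+4·0+6·0 = 2
L: 1·8+3·0 = 8 | 2·4+4·0+6·0 = 8
R: 1·0+3·6 = 18 | 2·1+4·4+6·0 = 18
G: 1·0+3·2 = 6 | 2·3+4·0+6·0 = 6
gcd(1,3,2,4,6) = 1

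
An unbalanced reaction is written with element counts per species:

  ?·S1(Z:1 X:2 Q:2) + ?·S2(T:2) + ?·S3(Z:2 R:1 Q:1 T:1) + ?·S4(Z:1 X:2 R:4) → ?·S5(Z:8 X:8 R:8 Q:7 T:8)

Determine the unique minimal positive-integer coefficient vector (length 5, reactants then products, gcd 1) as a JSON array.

Z: 5·1+6·0+4·2+3·1 = 16 | 2·8 = 16
X: 5·2+6·0+4·0+3·2 = 16 | 2·8 = 16
R: 5·0+6·0+4·1+3·4 = 16 | 2·8 = 16
Q: 5·2+6·0+4·1+3·0 = 14 | 2·7 = 14
T: 5·0+6·2+4·1+3·0 = 16 | 2·8 = 16
gcd(5,6,4,3,2) = 1

Coefficients: [5, 6, 4, 3, 2]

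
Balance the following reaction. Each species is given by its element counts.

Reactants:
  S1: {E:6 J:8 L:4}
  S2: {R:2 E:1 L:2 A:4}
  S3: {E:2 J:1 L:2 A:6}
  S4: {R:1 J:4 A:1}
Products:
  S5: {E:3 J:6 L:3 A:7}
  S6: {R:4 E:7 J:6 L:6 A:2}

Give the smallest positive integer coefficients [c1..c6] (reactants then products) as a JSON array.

Coefficients: [4, 5, 2, 2, 4, 3]

R: 4·0+5·2+2·0+2·1 = 12 | 4·0+3·4 = 12
E: 4·6+5·1+2·2+2·0 = 33 | 4·3+3·7 = 33
J: 4·8+5·0+2·1+2·4 = 42 | 4·6+3·6 = 42
L: 4·4+5·2+2·2+2·0 = 30 | 4·3+3·6 = 30
A: 4·0+5·4+2·6+2·1 = 34 | 4·7+3·2 = 34
gcd(4,5,2,2,4,3) = 1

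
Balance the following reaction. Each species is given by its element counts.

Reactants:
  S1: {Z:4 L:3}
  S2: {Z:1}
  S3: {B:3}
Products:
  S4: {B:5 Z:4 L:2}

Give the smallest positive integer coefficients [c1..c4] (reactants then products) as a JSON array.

B: 2·0+4·0+5·3 = 15 | 3·5 = 15
Z: 2·4+4·1+5·0 = 12 | 3·4 = 12
L: 2·3+4·0+5·0 = 6 | 3·2 = 6
gcd(2,4,5,3) = 1

Coefficients: [2, 4, 5, 3]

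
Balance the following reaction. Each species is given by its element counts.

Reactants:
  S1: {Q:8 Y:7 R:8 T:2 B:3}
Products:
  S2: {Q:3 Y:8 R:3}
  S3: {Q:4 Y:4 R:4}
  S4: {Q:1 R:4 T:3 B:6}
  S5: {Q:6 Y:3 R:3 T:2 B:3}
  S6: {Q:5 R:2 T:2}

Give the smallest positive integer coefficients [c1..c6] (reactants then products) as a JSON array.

Q: 5·8 = 40 | 1·3+6·4+2·1+1·6+1·5 = 40
Y: 5·7 = 35 | 1·8+6·4+2·0+1·3+1·0 = 35
R: 5·8 = 40 | 1·3+6·4+2·4+1·3+1·2 = 40
T: 5·2 = 10 | 1·0+6·0+2·3+1·2+1·2 = 10
B: 5·3 = 15 | 1·0+6·0+2·6+1·3+1·0 = 15
gcd(5,1,6,2,1,1) = 1

Coefficients: [5, 1, 6, 2, 1, 1]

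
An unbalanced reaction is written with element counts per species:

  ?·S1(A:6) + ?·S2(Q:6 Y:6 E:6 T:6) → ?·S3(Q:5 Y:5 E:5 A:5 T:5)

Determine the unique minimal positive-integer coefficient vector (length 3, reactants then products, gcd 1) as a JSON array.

Q: 5·0+5·6 = 30 | 6·5 = 30
Y: 5·0+5·6 = 30 | 6·5 = 30
E: 5·0+5·6 = 30 | 6·5 = 30
A: 5·6+5·0 = 30 | 6·5 = 30
T: 5·0+5·6 = 30 | 6·5 = 30
gcd(5,5,6) = 1

Coefficients: [5, 5, 6]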